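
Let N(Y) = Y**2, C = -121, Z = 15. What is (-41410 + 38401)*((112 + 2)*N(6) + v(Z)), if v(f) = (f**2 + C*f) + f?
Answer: -7609761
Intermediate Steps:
v(f) = f**2 - 120*f (v(f) = (f**2 - 121*f) + f = f**2 - 120*f)
(-41410 + 38401)*((112 + 2)*N(6) + v(Z)) = (-41410 + 38401)*((112 + 2)*6**2 + 15*(-120 + 15)) = -3009*(114*36 + 15*(-105)) = -3009*(4104 - 1575) = -3009*2529 = -7609761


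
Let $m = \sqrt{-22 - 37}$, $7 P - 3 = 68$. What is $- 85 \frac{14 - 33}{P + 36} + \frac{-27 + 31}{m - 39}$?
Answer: $\frac{13786}{395} - \frac{i \sqrt{59}}{395} \approx 34.901 - 0.019446 i$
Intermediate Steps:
$P = \frac{71}{7}$ ($P = \frac{3}{7} + \frac{1}{7} \cdot 68 = \frac{3}{7} + \frac{68}{7} = \frac{71}{7} \approx 10.143$)
$m = i \sqrt{59}$ ($m = \sqrt{-59} = i \sqrt{59} \approx 7.6811 i$)
$- 85 \frac{14 - 33}{P + 36} + \frac{-27 + 31}{m - 39} = - 85 \frac{14 - 33}{\frac{71}{7} + 36} + \frac{-27 + 31}{i \sqrt{59} - 39} = - 85 \left(- \frac{19}{\frac{323}{7}}\right) + \frac{4}{-39 + i \sqrt{59}} = - 85 \left(\left(-19\right) \frac{7}{323}\right) + \frac{4}{-39 + i \sqrt{59}} = \left(-85\right) \left(- \frac{7}{17}\right) + \frac{4}{-39 + i \sqrt{59}} = 35 + \frac{4}{-39 + i \sqrt{59}}$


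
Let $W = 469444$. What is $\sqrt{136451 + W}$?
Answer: $\sqrt{605895} \approx 778.39$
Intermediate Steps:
$\sqrt{136451 + W} = \sqrt{136451 + 469444} = \sqrt{605895}$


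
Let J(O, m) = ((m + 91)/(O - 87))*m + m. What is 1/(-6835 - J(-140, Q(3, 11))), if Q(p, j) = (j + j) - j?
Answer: -227/1552920 ≈ -0.00014618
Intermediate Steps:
Q(p, j) = j (Q(p, j) = 2*j - j = j)
J(O, m) = m + m*(91 + m)/(-87 + O) (J(O, m) = ((91 + m)/(-87 + O))*m + m = m*(91 + m)/(-87 + O) + m = m + m*(91 + m)/(-87 + O))
1/(-6835 - J(-140, Q(3, 11))) = 1/(-6835 - 11*(4 - 140 + 11)/(-87 - 140)) = 1/(-6835 - 11*(-125)/(-227)) = 1/(-6835 - 11*(-1)*(-125)/227) = 1/(-6835 - 1*1375/227) = 1/(-6835 - 1375/227) = 1/(-1552920/227) = -227/1552920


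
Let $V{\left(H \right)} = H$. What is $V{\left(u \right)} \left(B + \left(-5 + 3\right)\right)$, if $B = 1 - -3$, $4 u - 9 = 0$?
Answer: $\frac{9}{2} \approx 4.5$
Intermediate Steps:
$u = \frac{9}{4}$ ($u = \frac{9}{4} + \frac{1}{4} \cdot 0 = \frac{9}{4} + 0 = \frac{9}{4} \approx 2.25$)
$B = 4$ ($B = 1 + 3 = 4$)
$V{\left(u \right)} \left(B + \left(-5 + 3\right)\right) = \frac{9 \left(4 + \left(-5 + 3\right)\right)}{4} = \frac{9 \left(4 - 2\right)}{4} = \frac{9}{4} \cdot 2 = \frac{9}{2}$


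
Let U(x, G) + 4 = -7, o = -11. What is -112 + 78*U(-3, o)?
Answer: -970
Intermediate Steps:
U(x, G) = -11 (U(x, G) = -4 - 7 = -11)
-112 + 78*U(-3, o) = -112 + 78*(-11) = -112 - 858 = -970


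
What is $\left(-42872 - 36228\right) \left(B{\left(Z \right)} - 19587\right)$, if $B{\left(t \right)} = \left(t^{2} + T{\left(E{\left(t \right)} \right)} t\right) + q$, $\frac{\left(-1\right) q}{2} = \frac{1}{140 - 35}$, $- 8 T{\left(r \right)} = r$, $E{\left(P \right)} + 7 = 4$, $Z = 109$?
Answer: $\frac{3637877365}{6} \approx 6.0631 \cdot 10^{8}$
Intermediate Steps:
$E{\left(P \right)} = -3$ ($E{\left(P \right)} = -7 + 4 = -3$)
$T{\left(r \right)} = - \frac{r}{8}$
$q = - \frac{2}{105}$ ($q = - \frac{2}{140 - 35} = - \frac{2}{105} \approx -0.019048$)
$B{\left(t \right)} = - \frac{2}{105} + t^{2} + \frac{3 t}{8}$ ($B{\left(t \right)} = \left(t^{2} + \left(- \frac{1}{8}\right) \left(-3\right) t\right) - \frac{2}{105} = \left(t^{2} + \frac{3 t}{8}\right) - \frac{2}{105} = - \frac{2}{105} + t^{2} + \frac{3 t}{8}$)
$\left(-42872 - 36228\right) \left(B{\left(Z \right)} - 19587\right) = \left(-42872 - 36228\right) \left(\left(- \frac{2}{105} + 109^{2} + \frac{3}{8} \cdot 109\right) - 19587\right) = - 79100 \left(\left(- \frac{2}{105} + 11881 + \frac{327}{8}\right) - 19587\right) = - 79100 \left(\frac{10014359}{840} - 19587\right) = \left(-79100\right) \left(- \frac{6438721}{840}\right) = \frac{3637877365}{6}$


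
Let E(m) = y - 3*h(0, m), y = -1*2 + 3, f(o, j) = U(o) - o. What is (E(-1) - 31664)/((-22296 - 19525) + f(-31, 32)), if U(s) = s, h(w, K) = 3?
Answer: 31672/41821 ≈ 0.75732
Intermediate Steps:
f(o, j) = 0 (f(o, j) = o - o = 0)
y = 1 (y = -2 + 3 = 1)
E(m) = -8 (E(m) = 1 - 3*3 = 1 - 9 = -8)
(E(-1) - 31664)/((-22296 - 19525) + f(-31, 32)) = (-8 - 31664)/((-22296 - 19525) + 0) = -31672/(-41821 + 0) = -31672/(-41821) = -31672*(-1/41821) = 31672/41821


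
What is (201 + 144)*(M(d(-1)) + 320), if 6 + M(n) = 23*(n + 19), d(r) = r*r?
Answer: 267030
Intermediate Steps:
d(r) = r²
M(n) = 431 + 23*n (M(n) = -6 + 23*(n + 19) = -6 + 23*(19 + n) = -6 + (437 + 23*n) = 431 + 23*n)
(201 + 144)*(M(d(-1)) + 320) = (201 + 144)*((431 + 23*(-1)²) + 320) = 345*((431 + 23*1) + 320) = 345*((431 + 23) + 320) = 345*(454 + 320) = 345*774 = 267030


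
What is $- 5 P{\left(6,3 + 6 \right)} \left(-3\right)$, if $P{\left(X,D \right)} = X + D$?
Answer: $225$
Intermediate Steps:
$P{\left(X,D \right)} = D + X$
$- 5 P{\left(6,3 + 6 \right)} \left(-3\right) = - 5 \left(\left(3 + 6\right) + 6\right) \left(-3\right) = - 5 \left(9 + 6\right) \left(-3\right) = \left(-5\right) 15 \left(-3\right) = \left(-75\right) \left(-3\right) = 225$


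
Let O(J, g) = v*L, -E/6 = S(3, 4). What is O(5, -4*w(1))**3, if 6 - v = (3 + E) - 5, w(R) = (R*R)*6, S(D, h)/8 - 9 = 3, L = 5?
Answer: 24897088000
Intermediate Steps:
S(D, h) = 96 (S(D, h) = 72 + 8*3 = 72 + 24 = 96)
E = -576 (E = -6*96 = -576)
w(R) = 6*R**2 (w(R) = R**2*6 = 6*R**2)
v = 584 (v = 6 - ((3 - 576) - 5) = 6 - (-573 - 5) = 6 - 1*(-578) = 6 + 578 = 584)
O(J, g) = 2920 (O(J, g) = 584*5 = 2920)
O(5, -4*w(1))**3 = 2920**3 = 24897088000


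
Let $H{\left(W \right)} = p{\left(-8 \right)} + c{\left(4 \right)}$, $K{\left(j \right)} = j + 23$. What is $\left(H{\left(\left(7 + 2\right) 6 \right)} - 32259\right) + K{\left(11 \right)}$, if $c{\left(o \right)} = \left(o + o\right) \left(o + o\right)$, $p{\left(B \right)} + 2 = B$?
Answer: $-32171$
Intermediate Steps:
$K{\left(j \right)} = 23 + j$
$p{\left(B \right)} = -2 + B$
$c{\left(o \right)} = 4 o^{2}$ ($c{\left(o \right)} = 2 o 2 o = 4 o^{2}$)
$H{\left(W \right)} = 54$ ($H{\left(W \right)} = \left(-2 - 8\right) + 4 \cdot 4^{2} = -10 + 4 \cdot 16 = -10 + 64 = 54$)
$\left(H{\left(\left(7 + 2\right) 6 \right)} - 32259\right) + K{\left(11 \right)} = \left(54 - 32259\right) + \left(23 + 11\right) = -32205 + 34 = -32171$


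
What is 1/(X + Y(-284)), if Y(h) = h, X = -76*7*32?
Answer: -1/17308 ≈ -5.7777e-5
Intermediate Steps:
X = -17024 (X = -19*28*32 = -532*32 = -17024)
1/(X + Y(-284)) = 1/(-17024 - 284) = 1/(-17308) = -1/17308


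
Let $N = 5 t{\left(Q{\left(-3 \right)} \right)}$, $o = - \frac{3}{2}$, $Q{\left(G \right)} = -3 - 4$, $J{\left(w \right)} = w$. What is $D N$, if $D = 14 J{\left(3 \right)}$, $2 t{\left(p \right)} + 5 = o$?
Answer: $- \frac{1365}{2} \approx -682.5$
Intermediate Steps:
$Q{\left(G \right)} = -7$ ($Q{\left(G \right)} = -3 - 4 = -7$)
$o = - \frac{3}{2}$ ($o = \left(-3\right) \frac{1}{2} = - \frac{3}{2} \approx -1.5$)
$t{\left(p \right)} = - \frac{13}{4}$ ($t{\left(p \right)} = - \frac{5}{2} + \frac{1}{2} \left(- \frac{3}{2}\right) = - \frac{5}{2} - \frac{3}{4} = - \frac{13}{4}$)
$N = - \frac{65}{4}$ ($N = 5 \left(- \frac{13}{4}\right) = - \frac{65}{4} \approx -16.25$)
$D = 42$ ($D = 14 \cdot 3 = 42$)
$D N = 42 \left(- \frac{65}{4}\right) = - \frac{1365}{2}$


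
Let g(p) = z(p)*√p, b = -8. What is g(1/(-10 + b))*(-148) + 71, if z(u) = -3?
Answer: 71 + 74*I*√2 ≈ 71.0 + 104.65*I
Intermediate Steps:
g(p) = -3*√p
g(1/(-10 + b))*(-148) + 71 = -3*I*√2/6*(-148) + 71 = -I*√2/2*(-148) + 71 = 74*I*√2 + 71 = 71 + 74*I*√2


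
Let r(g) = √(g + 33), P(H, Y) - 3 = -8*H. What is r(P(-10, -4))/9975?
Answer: 2*√29/9975 ≈ 0.0010797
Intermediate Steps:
P(H, Y) = 3 - 8*H
r(g) = √(33 + g)
r(P(-10, -4))/9975 = √(33 + (3 - 8*(-10)))/9975 = √(33 + (3 + 80))*(1/9975) = √(33 + 83)*(1/9975) = √116*(1/9975) = (2*√29)*(1/9975) = 2*√29/9975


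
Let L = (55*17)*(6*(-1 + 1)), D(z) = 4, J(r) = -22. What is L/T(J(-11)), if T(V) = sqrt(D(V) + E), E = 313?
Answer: 0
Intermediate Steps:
T(V) = sqrt(317) (T(V) = sqrt(4 + 313) = sqrt(317))
L = 0 (L = 935*(6*0) = 935*0 = 0)
L/T(J(-11)) = 0/(sqrt(317)) = 0*(sqrt(317)/317) = 0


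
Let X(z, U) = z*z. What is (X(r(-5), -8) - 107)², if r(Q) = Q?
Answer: 6724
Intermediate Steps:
X(z, U) = z²
(X(r(-5), -8) - 107)² = ((-5)² - 107)² = (25 - 107)² = (-82)² = 6724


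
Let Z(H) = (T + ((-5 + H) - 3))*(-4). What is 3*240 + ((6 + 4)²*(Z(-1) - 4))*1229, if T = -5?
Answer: 6391520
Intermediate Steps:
Z(H) = 52 - 4*H (Z(H) = (-5 + ((-5 + H) - 3))*(-4) = (-5 + (-8 + H))*(-4) = (-13 + H)*(-4) = 52 - 4*H)
3*240 + ((6 + 4)²*(Z(-1) - 4))*1229 = 3*240 + ((6 + 4)²*((52 - 4*(-1)) - 4))*1229 = 720 + (10²*((52 + 4) - 4))*1229 = 720 + (100*(56 - 4))*1229 = 720 + (100*52)*1229 = 720 + 5200*1229 = 720 + 6390800 = 6391520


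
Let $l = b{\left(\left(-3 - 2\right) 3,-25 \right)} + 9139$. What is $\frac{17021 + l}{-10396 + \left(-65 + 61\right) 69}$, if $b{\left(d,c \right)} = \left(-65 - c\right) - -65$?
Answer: $- \frac{26185}{10672} \approx -2.4536$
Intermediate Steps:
$b{\left(d,c \right)} = - c$ ($b{\left(d,c \right)} = \left(-65 - c\right) + 65 = - c$)
$l = 9164$ ($l = \left(-1\right) \left(-25\right) + 9139 = 25 + 9139 = 9164$)
$\frac{17021 + l}{-10396 + \left(-65 + 61\right) 69} = \frac{17021 + 9164}{-10396 + \left(-65 + 61\right) 69} = \frac{26185}{-10396 - 276} = \frac{26185}{-10672} = 26185 \left(- \frac{1}{10672}\right) = - \frac{26185}{10672}$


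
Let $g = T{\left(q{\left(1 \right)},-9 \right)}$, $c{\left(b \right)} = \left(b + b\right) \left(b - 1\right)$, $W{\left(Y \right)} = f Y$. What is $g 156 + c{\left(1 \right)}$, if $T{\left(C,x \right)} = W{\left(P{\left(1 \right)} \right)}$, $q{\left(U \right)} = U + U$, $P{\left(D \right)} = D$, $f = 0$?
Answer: $0$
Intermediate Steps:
$W{\left(Y \right)} = 0$ ($W{\left(Y \right)} = 0 Y = 0$)
$q{\left(U \right)} = 2 U$
$c{\left(b \right)} = 2 b \left(-1 + b\right)$
$T{\left(C,x \right)} = 0$
$g = 0$
$g 156 + c{\left(1 \right)} = 0 \cdot 156 + 2 \cdot 1 \left(-1 + 1\right) = 0 + 2 \cdot 1 \cdot 0 = 0 + 0 = 0$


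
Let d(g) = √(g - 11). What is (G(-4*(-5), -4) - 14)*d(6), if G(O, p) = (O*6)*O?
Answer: 2386*I*√5 ≈ 5335.3*I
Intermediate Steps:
G(O, p) = 6*O² (G(O, p) = (6*O)*O = 6*O²)
d(g) = √(-11 + g)
(G(-4*(-5), -4) - 14)*d(6) = (6*(-4*(-5))² - 14)*√(-11 + 6) = (6*20² - 14)*√(-5) = (6*400 - 14)*(I*√5) = (2400 - 14)*(I*√5) = 2386*(I*√5) = 2386*I*√5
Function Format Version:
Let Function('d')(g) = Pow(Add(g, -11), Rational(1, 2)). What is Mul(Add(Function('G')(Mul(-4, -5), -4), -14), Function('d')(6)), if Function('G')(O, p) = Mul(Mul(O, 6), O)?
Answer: Mul(2386, I, Pow(5, Rational(1, 2))) ≈ Mul(5335.3, I)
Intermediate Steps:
Function('G')(O, p) = Mul(6, Pow(O, 2)) (Function('G')(O, p) = Mul(Mul(6, O), O) = Mul(6, Pow(O, 2)))
Function('d')(g) = Pow(Add(-11, g), Rational(1, 2))
Mul(Add(Function('G')(Mul(-4, -5), -4), -14), Function('d')(6)) = Mul(Add(Mul(6, Pow(Mul(-4, -5), 2)), -14), Pow(Add(-11, 6), Rational(1, 2))) = Mul(Add(Mul(6, Pow(20, 2)), -14), Pow(-5, Rational(1, 2))) = Mul(Add(Mul(6, 400), -14), Mul(I, Pow(5, Rational(1, 2)))) = Mul(Add(2400, -14), Mul(I, Pow(5, Rational(1, 2)))) = Mul(2386, Mul(I, Pow(5, Rational(1, 2)))) = Mul(2386, I, Pow(5, Rational(1, 2)))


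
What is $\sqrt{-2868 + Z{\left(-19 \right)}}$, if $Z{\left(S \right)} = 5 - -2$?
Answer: $i \sqrt{2861} \approx 53.488 i$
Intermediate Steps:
$Z{\left(S \right)} = 7$ ($Z{\left(S \right)} = 5 + 2 = 7$)
$\sqrt{-2868 + Z{\left(-19 \right)}} = \sqrt{-2868 + 7} = \sqrt{-2861} = i \sqrt{2861}$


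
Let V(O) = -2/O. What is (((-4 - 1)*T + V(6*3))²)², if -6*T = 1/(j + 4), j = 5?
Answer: 1/8503056 ≈ 1.1760e-7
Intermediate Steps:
T = -1/54 (T = -1/(6*(5 + 4)) = -⅙/9 = -⅙*⅑ = -1/54 ≈ -0.018519)
(((-4 - 1)*T + V(6*3))²)² = (((-4 - 1)*(-1/54) - 2/(6*3))²)² = ((-5*(-1/54) - 2/18)²)² = ((5/54 - 2*1/18)²)² = ((5/54 - ⅑)²)² = ((-1/54)²)² = (1/2916)² = 1/8503056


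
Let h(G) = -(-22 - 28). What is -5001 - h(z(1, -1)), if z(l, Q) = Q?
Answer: -5051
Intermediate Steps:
h(G) = 50 (h(G) = -1*(-50) = 50)
-5001 - h(z(1, -1)) = -5001 - 1*50 = -5001 - 50 = -5051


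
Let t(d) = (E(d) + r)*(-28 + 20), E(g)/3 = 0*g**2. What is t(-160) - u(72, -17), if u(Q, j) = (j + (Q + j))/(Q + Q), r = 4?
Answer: -2323/72 ≈ -32.264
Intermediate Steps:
E(g) = 0 (E(g) = 3*(0*g**2) = 3*0 = 0)
t(d) = -32 (t(d) = (0 + 4)*(-28 + 20) = 4*(-8) = -32)
u(Q, j) = (Q + 2*j)/(2*Q) (u(Q, j) = (Q + 2*j)/((2*Q)) = (Q + 2*j)*(1/(2*Q)) = (Q + 2*j)/(2*Q))
t(-160) - u(72, -17) = -32 - (-17 + (1/2)*72)/72 = -32 - (-17 + 36)/72 = -32 - 19/72 = -2323/72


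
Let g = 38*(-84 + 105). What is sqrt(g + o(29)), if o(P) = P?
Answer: sqrt(827) ≈ 28.758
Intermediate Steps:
g = 798 (g = 38*21 = 798)
sqrt(g + o(29)) = sqrt(798 + 29) = sqrt(827)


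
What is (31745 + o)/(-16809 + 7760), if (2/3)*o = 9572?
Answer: -46103/9049 ≈ -5.0948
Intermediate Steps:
o = 14358 (o = (3/2)*9572 = 14358)
(31745 + o)/(-16809 + 7760) = (31745 + 14358)/(-16809 + 7760) = 46103/(-9049) = 46103*(-1/9049) = -46103/9049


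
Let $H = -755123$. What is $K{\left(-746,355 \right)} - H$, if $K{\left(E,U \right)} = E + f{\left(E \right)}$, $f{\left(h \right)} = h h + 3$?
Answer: $1310896$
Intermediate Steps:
$f{\left(h \right)} = 3 + h^{2}$ ($f{\left(h \right)} = h^{2} + 3 = 3 + h^{2}$)
$K{\left(E,U \right)} = 3 + E + E^{2}$ ($K{\left(E,U \right)} = E + \left(3 + E^{2}\right) = 3 + E + E^{2}$)
$K{\left(-746,355 \right)} - H = \left(3 - 746 + \left(-746\right)^{2}\right) - -755123 = \left(3 - 746 + 556516\right) + 755123 = 555773 + 755123 = 1310896$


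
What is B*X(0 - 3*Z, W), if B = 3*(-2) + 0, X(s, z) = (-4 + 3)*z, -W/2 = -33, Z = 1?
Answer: 396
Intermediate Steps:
W = 66 (W = -2*(-33) = 66)
X(s, z) = -z
B = -6 (B = -6 + 0 = -6)
B*X(0 - 3*Z, W) = -(-6)*66 = -6*(-66) = 396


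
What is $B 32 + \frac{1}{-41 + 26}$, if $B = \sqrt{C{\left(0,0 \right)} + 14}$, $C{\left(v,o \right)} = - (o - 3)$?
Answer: $- \frac{1}{15} + 32 \sqrt{17} \approx 131.87$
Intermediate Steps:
$C{\left(v,o \right)} = 3 - o$ ($C{\left(v,o \right)} = - (-3 + o) = 3 - o$)
$B = \sqrt{17}$ ($B = \sqrt{\left(3 - 0\right) + 14} = \sqrt{\left(3 + 0\right) + 14} = \sqrt{3 + 14} = \sqrt{17} \approx 4.1231$)
$B 32 + \frac{1}{-41 + 26} = \sqrt{17} \cdot 32 + \frac{1}{-41 + 26} = 32 \sqrt{17} + \frac{1}{-15} = 32 \sqrt{17} - \frac{1}{15} = - \frac{1}{15} + 32 \sqrt{17}$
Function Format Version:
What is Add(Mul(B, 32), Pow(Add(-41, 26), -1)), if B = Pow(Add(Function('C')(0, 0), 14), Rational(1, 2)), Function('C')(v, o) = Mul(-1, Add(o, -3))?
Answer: Add(Rational(-1, 15), Mul(32, Pow(17, Rational(1, 2)))) ≈ 131.87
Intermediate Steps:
Function('C')(v, o) = Add(3, Mul(-1, o)) (Function('C')(v, o) = Mul(-1, Add(-3, o)) = Add(3, Mul(-1, o)))
B = Pow(17, Rational(1, 2)) (B = Pow(Add(Add(3, Mul(-1, 0)), 14), Rational(1, 2)) = Pow(Add(Add(3, 0), 14), Rational(1, 2)) = Pow(Add(3, 14), Rational(1, 2)) = Pow(17, Rational(1, 2)) ≈ 4.1231)
Add(Mul(B, 32), Pow(Add(-41, 26), -1)) = Add(Mul(Pow(17, Rational(1, 2)), 32), Pow(Add(-41, 26), -1)) = Add(Mul(32, Pow(17, Rational(1, 2))), Pow(-15, -1)) = Add(Mul(32, Pow(17, Rational(1, 2))), Rational(-1, 15)) = Add(Rational(-1, 15), Mul(32, Pow(17, Rational(1, 2))))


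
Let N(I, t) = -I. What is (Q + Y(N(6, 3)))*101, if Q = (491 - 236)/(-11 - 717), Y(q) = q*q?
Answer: 2621253/728 ≈ 3600.6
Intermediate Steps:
Y(q) = q²
Q = -255/728 (Q = 255/(-728) = 255*(-1/728) = -255/728 ≈ -0.35027)
(Q + Y(N(6, 3)))*101 = (-255/728 + (-1*6)²)*101 = (-255/728 + (-6)²)*101 = (-255/728 + 36)*101 = (25953/728)*101 = 2621253/728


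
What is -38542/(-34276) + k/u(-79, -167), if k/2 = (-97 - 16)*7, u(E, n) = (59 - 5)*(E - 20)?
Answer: 5915231/4164534 ≈ 1.4204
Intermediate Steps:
u(E, n) = -1080 + 54*E (u(E, n) = 54*(-20 + E) = -1080 + 54*E)
k = -1582 (k = 2*((-97 - 16)*7) = 2*(-113*7) = 2*(-791) = -1582)
-38542/(-34276) + k/u(-79, -167) = -38542/(-34276) - 1582/(-1080 + 54*(-79)) = -38542*(-1/34276) - 1582/(-1080 - 4266) = 19271/17138 - 1582/(-5346) = 19271/17138 - 1582*(-1/5346) = 19271/17138 + 791/2673 = 5915231/4164534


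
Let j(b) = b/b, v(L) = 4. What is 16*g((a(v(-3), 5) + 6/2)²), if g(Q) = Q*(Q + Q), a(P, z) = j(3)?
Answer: 8192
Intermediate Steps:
j(b) = 1
a(P, z) = 1
g(Q) = 2*Q² (g(Q) = Q*(2*Q) = 2*Q²)
16*g((a(v(-3), 5) + 6/2)²) = 16*(2*((1 + 6/2)²)²) = 16*(2*((1 + 6*(½))²)²) = 16*(2*((1 + 3)²)²) = 16*(2*(4²)²) = 16*(2*16²) = 16*(2*256) = 16*512 = 8192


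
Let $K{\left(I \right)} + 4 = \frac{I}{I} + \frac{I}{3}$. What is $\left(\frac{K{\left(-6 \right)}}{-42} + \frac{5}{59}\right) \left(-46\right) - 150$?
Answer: $- \frac{197465}{1239} \approx -159.37$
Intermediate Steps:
$K{\left(I \right)} = -3 + \frac{I}{3}$ ($K{\left(I \right)} = -4 + \left(\frac{I}{I} + \frac{I}{3}\right) = -4 + \left(1 + I \frac{1}{3}\right) = -4 + \left(1 + \frac{I}{3}\right) = -3 + \frac{I}{3}$)
$\left(\frac{K{\left(-6 \right)}}{-42} + \frac{5}{59}\right) \left(-46\right) - 150 = \left(\frac{-3 + \frac{1}{3} \left(-6\right)}{-42} + \frac{5}{59}\right) \left(-46\right) - 150 = \left(\left(-3 - 2\right) \left(- \frac{1}{42}\right) + 5 \cdot \frac{1}{59}\right) \left(-46\right) - 150 = \left(\left(-5\right) \left(- \frac{1}{42}\right) + \frac{5}{59}\right) \left(-46\right) - 150 = \left(\frac{5}{42} + \frac{5}{59}\right) \left(-46\right) - 150 = \frac{505}{2478} \left(-46\right) - 150 = - \frac{11615}{1239} - 150 = - \frac{197465}{1239}$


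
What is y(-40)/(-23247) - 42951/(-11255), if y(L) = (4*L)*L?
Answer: 926449897/261644985 ≈ 3.5409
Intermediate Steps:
y(L) = 4*L²
y(-40)/(-23247) - 42951/(-11255) = (4*(-40)²)/(-23247) - 42951/(-11255) = (4*1600)*(-1/23247) - 42951*(-1/11255) = 6400*(-1/23247) + 42951/11255 = -6400/23247 + 42951/11255 = 926449897/261644985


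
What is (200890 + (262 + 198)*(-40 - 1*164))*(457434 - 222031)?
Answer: 25199891150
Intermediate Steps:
(200890 + (262 + 198)*(-40 - 1*164))*(457434 - 222031) = (200890 + 460*(-40 - 164))*235403 = (200890 + 460*(-204))*235403 = (200890 - 93840)*235403 = 107050*235403 = 25199891150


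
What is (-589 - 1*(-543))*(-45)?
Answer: 2070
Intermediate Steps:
(-589 - 1*(-543))*(-45) = (-589 + 543)*(-45) = -46*(-45) = 2070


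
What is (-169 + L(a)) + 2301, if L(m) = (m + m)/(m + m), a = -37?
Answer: 2133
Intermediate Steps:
L(m) = 1 (L(m) = (2*m)/((2*m)) = (2*m)*(1/(2*m)) = 1)
(-169 + L(a)) + 2301 = (-169 + 1) + 2301 = -168 + 2301 = 2133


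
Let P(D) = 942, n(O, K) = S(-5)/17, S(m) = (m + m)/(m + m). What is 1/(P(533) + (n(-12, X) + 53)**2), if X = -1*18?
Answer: 289/1085842 ≈ 0.00026615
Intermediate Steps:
X = -18
S(m) = 1 (S(m) = (2*m)/((2*m)) = (2*m)*(1/(2*m)) = 1)
n(O, K) = 1/17
1/(P(533) + (n(-12, X) + 53)**2) = 1/(942 + (1/17 + 53)**2) = 1/(942 + (902/17)**2) = 1/(942 + 813604/289) = 1/(1085842/289) = 289/1085842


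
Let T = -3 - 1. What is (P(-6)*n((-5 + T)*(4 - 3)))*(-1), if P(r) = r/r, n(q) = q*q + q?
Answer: -72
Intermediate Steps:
T = -4
n(q) = q + q**2 (n(q) = q**2 + q = q + q**2)
P(r) = 1
(P(-6)*n((-5 + T)*(4 - 3)))*(-1) = (1*(((-5 - 4)*(4 - 3))*(1 + (-5 - 4)*(4 - 3))))*(-1) = (1*((-9*1)*(1 - 9*1)))*(-1) = (1*(-9*(1 - 9)))*(-1) = (1*(-9*(-8)))*(-1) = (1*72)*(-1) = 72*(-1) = -72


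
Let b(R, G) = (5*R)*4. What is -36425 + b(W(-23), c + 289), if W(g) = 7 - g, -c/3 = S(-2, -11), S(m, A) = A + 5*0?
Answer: -35825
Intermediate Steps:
S(m, A) = A (S(m, A) = A + 0 = A)
c = 33 (c = -3*(-11) = 33)
b(R, G) = 20*R
-36425 + b(W(-23), c + 289) = -36425 + 20*(7 - 1*(-23)) = -36425 + 20*(7 + 23) = -36425 + 20*30 = -36425 + 600 = -35825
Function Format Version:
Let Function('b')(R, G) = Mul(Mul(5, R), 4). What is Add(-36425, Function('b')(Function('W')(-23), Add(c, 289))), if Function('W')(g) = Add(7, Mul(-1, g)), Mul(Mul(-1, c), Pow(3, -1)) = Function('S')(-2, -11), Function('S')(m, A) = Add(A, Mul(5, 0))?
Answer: -35825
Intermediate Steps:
Function('S')(m, A) = A (Function('S')(m, A) = Add(A, 0) = A)
c = 33 (c = Mul(-3, -11) = 33)
Function('b')(R, G) = Mul(20, R)
Add(-36425, Function('b')(Function('W')(-23), Add(c, 289))) = Add(-36425, Mul(20, Add(7, Mul(-1, -23)))) = Add(-36425, Mul(20, Add(7, 23))) = Add(-36425, Mul(20, 30)) = Add(-36425, 600) = -35825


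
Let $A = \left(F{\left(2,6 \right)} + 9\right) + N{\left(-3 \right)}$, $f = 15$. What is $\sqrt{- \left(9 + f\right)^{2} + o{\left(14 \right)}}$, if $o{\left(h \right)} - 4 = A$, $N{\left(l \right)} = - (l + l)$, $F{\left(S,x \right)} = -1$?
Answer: $3 i \sqrt{62} \approx 23.622 i$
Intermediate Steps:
$N{\left(l \right)} = - 2 l$
$A = 14$ ($A = \left(-1 + 9\right) - -6 = 8 + 6 = 14$)
$o{\left(h \right)} = 18$ ($o{\left(h \right)} = 4 + 14 = 18$)
$\sqrt{- \left(9 + f\right)^{2} + o{\left(14 \right)}} = \sqrt{- \left(9 + 15\right)^{2} + 18} = \sqrt{- 24^{2} + 18} = \sqrt{\left(-1\right) 576 + 18} = \sqrt{-576 + 18} = \sqrt{-558} = 3 i \sqrt{62}$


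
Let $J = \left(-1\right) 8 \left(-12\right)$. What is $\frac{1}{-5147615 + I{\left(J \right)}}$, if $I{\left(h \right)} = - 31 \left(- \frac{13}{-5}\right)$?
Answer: $- \frac{5}{25738478} \approx -1.9426 \cdot 10^{-7}$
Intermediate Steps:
$J = 96$ ($J = \left(-8\right) \left(-12\right) = 96$)
$I{\left(h \right)} = - \frac{403}{5}$ ($I{\left(h \right)} = - 31 \left(\left(-13\right) \left(- \frac{1}{5}\right)\right) = \left(-31\right) \frac{13}{5} = - \frac{403}{5}$)
$\frac{1}{-5147615 + I{\left(J \right)}} = \frac{1}{-5147615 - \frac{403}{5}} = \frac{1}{- \frac{25738478}{5}} = - \frac{5}{25738478}$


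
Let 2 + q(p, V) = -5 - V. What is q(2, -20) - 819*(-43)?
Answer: 35230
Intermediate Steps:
q(p, V) = -7 - V (q(p, V) = -2 + (-5 - V) = -7 - V)
q(2, -20) - 819*(-43) = (-7 - 1*(-20)) - 819*(-43) = (-7 + 20) + 35217 = 13 + 35217 = 35230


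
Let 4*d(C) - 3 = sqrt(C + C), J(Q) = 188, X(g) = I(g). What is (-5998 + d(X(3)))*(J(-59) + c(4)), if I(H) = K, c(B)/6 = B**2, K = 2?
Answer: -1703077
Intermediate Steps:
c(B) = 6*B**2
I(H) = 2
X(g) = 2
d(C) = 3/4 + sqrt(2)*sqrt(C)/4 (d(C) = 3/4 + sqrt(C + C)/4 = 3/4 + sqrt(2*C)/4 = 3/4 + (sqrt(2)*sqrt(C))/4 = 3/4 + sqrt(2)*sqrt(C)/4)
(-5998 + d(X(3)))*(J(-59) + c(4)) = (-5998 + (3/4 + sqrt(2)*sqrt(2)/4))*(188 + 6*4**2) = (-5998 + (3/4 + 1/2))*(188 + 6*16) = (-5998 + 5/4)*(188 + 96) = -23987/4*284 = -1703077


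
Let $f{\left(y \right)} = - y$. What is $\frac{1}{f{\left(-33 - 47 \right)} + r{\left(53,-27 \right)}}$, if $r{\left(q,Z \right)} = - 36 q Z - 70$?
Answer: $\frac{1}{51526} \approx 1.9408 \cdot 10^{-5}$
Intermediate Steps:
$r{\left(q,Z \right)} = -70 - 36 Z q$ ($r{\left(q,Z \right)} = - 36 Z q - 70 = -70 - 36 Z q$)
$\frac{1}{f{\left(-33 - 47 \right)} + r{\left(53,-27 \right)}} = \frac{1}{- (-33 - 47) - \left(70 - 51516\right)} = \frac{1}{- (-33 - 47) + \left(-70 + 51516\right)} = \frac{1}{\left(-1\right) \left(-80\right) + 51446} = \frac{1}{80 + 51446} = \frac{1}{51526}$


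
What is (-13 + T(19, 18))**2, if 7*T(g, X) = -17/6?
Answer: 316969/1764 ≈ 179.69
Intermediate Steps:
T(g, X) = -17/42 (T(g, X) = (-17/6)/7 = (-17*1/6)/7 = (1/7)*(-17/6) = -17/42)
(-13 + T(19, 18))**2 = (-13 - 17/42)**2 = (-563/42)**2 = 316969/1764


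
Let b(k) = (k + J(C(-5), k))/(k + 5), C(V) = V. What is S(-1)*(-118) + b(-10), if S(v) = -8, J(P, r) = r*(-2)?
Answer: 942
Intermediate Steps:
J(P, r) = -2*r
b(k) = -k/(5 + k) (b(k) = (k - 2*k)/(k + 5) = (-k)/(5 + k) = -k/(5 + k))
S(-1)*(-118) + b(-10) = -8*(-118) - 1*(-10)/(5 - 10) = 944 - 1*(-10)/(-5) = 944 - 1*(-10)*(-1/5) = 944 - 2 = 942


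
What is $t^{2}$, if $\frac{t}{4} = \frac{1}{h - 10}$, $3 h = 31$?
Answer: $144$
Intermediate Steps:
$h = \frac{31}{3}$ ($h = \frac{1}{3} \cdot 31 = \frac{31}{3} \approx 10.333$)
$t = 12$ ($t = \frac{4}{\frac{31}{3} - 10} = 4 \frac{1}{\frac{1}{3}} = 4 \cdot 3 = 12$)
$t^{2} = 12^{2} = 144$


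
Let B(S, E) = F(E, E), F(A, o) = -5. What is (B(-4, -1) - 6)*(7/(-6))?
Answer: 77/6 ≈ 12.833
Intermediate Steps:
B(S, E) = -5
(B(-4, -1) - 6)*(7/(-6)) = (-5 - 6)*(7/(-6)) = -77*(-1)/6 = -11*(-7/6) = 77/6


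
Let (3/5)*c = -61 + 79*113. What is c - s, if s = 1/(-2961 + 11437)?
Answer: 375741077/25428 ≈ 14777.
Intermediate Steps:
c = 44330/3 (c = 5*(-61 + 79*113)/3 = 5*(-61 + 8927)/3 = (5/3)*8866 = 44330/3 ≈ 14777.)
s = 1/8476 ≈ 0.00011798
c - s = 44330/3 - 1*1/8476 = 44330/3 - 1/8476 = 375741077/25428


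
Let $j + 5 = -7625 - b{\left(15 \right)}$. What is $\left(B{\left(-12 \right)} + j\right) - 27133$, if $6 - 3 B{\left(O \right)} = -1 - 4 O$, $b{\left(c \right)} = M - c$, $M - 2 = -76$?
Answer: $- \frac{104063}{3} \approx -34688.0$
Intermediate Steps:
$M = -74$ ($M = 2 - 76 = -74$)
$b{\left(c \right)} = -74 - c$
$B{\left(O \right)} = \frac{7}{3} + \frac{4 O}{3}$ ($B{\left(O \right)} = 2 - \frac{-1 - 4 O}{3} = 2 + \left(\frac{1}{3} + \frac{4 O}{3}\right) = \frac{7}{3} + \frac{4 O}{3}$)
$j = -7541$ ($j = -5 - \left(7551 - 15\right) = -5 - 7536 = -7541$)
$\left(B{\left(-12 \right)} + j\right) - 27133 = \left(\left(\frac{7}{3} + \frac{4}{3} \left(-12\right)\right) - 7541\right) - 27133 = \left(\left(\frac{7}{3} - 16\right) - 7541\right) - 27133 = \left(- \frac{41}{3} - 7541\right) - 27133 = - \frac{22664}{3} - 27133 = - \frac{104063}{3}$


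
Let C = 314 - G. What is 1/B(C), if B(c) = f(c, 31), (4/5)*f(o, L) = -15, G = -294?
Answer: -4/75 ≈ -0.053333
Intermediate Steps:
f(o, L) = -75/4 (f(o, L) = (5/4)*(-15) = -75/4)
C = 608 (C = 314 - 1*(-294) = 314 + 294 = 608)
B(c) = -75/4
1/B(C) = 1/(-75/4) = -4/75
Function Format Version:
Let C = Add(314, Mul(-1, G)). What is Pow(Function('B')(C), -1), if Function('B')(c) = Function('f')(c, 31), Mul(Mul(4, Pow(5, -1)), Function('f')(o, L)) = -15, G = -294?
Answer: Rational(-4, 75) ≈ -0.053333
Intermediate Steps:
Function('f')(o, L) = Rational(-75, 4) (Function('f')(o, L) = Mul(Rational(5, 4), -15) = Rational(-75, 4))
C = 608 (C = Add(314, Mul(-1, -294)) = Add(314, 294) = 608)
Function('B')(c) = Rational(-75, 4)
Pow(Function('B')(C), -1) = Pow(Rational(-75, 4), -1) = Rational(-4, 75)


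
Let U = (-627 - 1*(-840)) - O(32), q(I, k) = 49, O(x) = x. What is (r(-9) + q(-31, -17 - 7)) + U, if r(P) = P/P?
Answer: 231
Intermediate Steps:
r(P) = 1
U = 181 (U = (-627 - 1*(-840)) - 1*32 = (-627 + 840) - 32 = 213 - 32 = 181)
(r(-9) + q(-31, -17 - 7)) + U = (1 + 49) + 181 = 50 + 181 = 231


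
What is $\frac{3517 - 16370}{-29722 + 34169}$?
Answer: $- \frac{12853}{4447} \approx -2.8903$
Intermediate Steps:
$\frac{3517 - 16370}{-29722 + 34169} = - \frac{12853}{4447}$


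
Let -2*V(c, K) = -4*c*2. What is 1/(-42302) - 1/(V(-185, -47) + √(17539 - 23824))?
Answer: 6149919/4686088654 + I*√6285/553885 ≈ 0.0013124 + 0.00014313*I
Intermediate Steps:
V(c, K) = 4*c (V(c, K) = -(-4*c)*2/2 = -(-4)*c = 4*c)
1/(-42302) - 1/(V(-185, -47) + √(17539 - 23824)) = 1/(-42302) - 1/(4*(-185) + √(17539 - 23824)) = -1/42302 - 1/(-740 + √(-6285)) = -1/42302 - 1/(-740 + I*√6285)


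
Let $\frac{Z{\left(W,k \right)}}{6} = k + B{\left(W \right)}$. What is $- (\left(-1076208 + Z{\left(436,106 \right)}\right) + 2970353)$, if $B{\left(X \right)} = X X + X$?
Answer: $-3037973$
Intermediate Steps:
$B{\left(X \right)} = X + X^{2}$ ($B{\left(X \right)} = X^{2} + X = X + X^{2}$)
$Z{\left(W,k \right)} = 6 k + 6 W \left(1 + W\right)$ ($Z{\left(W,k \right)} = 6 \left(k + W \left(1 + W\right)\right) = 6 k + 6 W \left(1 + W\right)$)
$- (\left(-1076208 + Z{\left(436,106 \right)}\right) + 2970353) = - (\left(-1076208 + \left(6 \cdot 106 + 6 \cdot 436 \left(1 + 436\right)\right)\right) + 2970353) = - (\left(-1076208 + \left(636 + 6 \cdot 436 \cdot 437\right)\right) + 2970353) = - (\left(-1076208 + \left(636 + 1143192\right)\right) + 2970353) = - (\left(-1076208 + 1143828\right) + 2970353) = - (67620 + 2970353) = \left(-1\right) 3037973 = -3037973$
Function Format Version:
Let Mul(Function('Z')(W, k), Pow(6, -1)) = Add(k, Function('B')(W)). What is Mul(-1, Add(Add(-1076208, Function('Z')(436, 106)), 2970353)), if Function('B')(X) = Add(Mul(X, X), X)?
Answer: -3037973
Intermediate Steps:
Function('B')(X) = Add(X, Pow(X, 2)) (Function('B')(X) = Add(Pow(X, 2), X) = Add(X, Pow(X, 2)))
Function('Z')(W, k) = Add(Mul(6, k), Mul(6, W, Add(1, W))) (Function('Z')(W, k) = Mul(6, Add(k, Mul(W, Add(1, W)))) = Add(Mul(6, k), Mul(6, W, Add(1, W))))
Mul(-1, Add(Add(-1076208, Function('Z')(436, 106)), 2970353)) = Mul(-1, Add(Add(-1076208, Add(Mul(6, 106), Mul(6, 436, Add(1, 436)))), 2970353)) = Mul(-1, Add(Add(-1076208, Add(636, Mul(6, 436, 437))), 2970353)) = Mul(-1, Add(Add(-1076208, Add(636, 1143192)), 2970353)) = Mul(-1, Add(Add(-1076208, 1143828), 2970353)) = Mul(-1, Add(67620, 2970353)) = Mul(-1, 3037973) = -3037973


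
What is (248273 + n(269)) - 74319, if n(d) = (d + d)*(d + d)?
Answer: 463398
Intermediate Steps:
n(d) = 4*d² (n(d) = (2*d)*(2*d) = 4*d²)
(248273 + n(269)) - 74319 = (248273 + 4*269²) - 74319 = (248273 + 4*72361) - 74319 = (248273 + 289444) - 74319 = 537717 - 74319 = 463398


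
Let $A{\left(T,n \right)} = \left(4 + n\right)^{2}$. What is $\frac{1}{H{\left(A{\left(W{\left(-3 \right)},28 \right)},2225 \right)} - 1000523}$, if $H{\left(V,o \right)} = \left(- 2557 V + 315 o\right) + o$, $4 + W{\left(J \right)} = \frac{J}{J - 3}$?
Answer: $- \frac{1}{2915791} \approx -3.4296 \cdot 10^{-7}$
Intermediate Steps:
$W{\left(J \right)} = -4 + \frac{J}{-3 + J}$ ($W{\left(J \right)} = -4 + \frac{J}{J - 3} = -4 + \frac{J}{-3 + J}$)
$H{\left(V,o \right)} = - 2557 V + 316 o$
$\frac{1}{H{\left(A{\left(W{\left(-3 \right)},28 \right)},2225 \right)} - 1000523} = \frac{1}{\left(- 2557 \left(4 + 28\right)^{2} + 316 \cdot 2225\right) - 1000523} = \frac{1}{\left(- 2557 \cdot 32^{2} + 703100\right) - 1000523} = \frac{1}{\left(\left(-2557\right) 1024 + 703100\right) - 1000523} = \frac{1}{\left(-2618368 + 703100\right) - 1000523} = \frac{1}{-1915268 - 1000523} = \frac{1}{-2915791} = - \frac{1}{2915791}$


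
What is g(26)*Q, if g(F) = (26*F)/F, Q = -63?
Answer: -1638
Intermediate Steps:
g(F) = 26
g(26)*Q = 26*(-63) = -1638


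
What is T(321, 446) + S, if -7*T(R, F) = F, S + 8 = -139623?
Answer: -977863/7 ≈ -1.3969e+5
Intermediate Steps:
S = -139631 (S = -8 - 139623 = -139631)
T(R, F) = -F/7
T(321, 446) + S = -⅐*446 - 139631 = -446/7 - 139631 = -977863/7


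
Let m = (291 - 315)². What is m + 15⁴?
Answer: 51201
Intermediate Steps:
m = 576 (m = (-24)² = 576)
m + 15⁴ = 576 + 15⁴ = 576 + 50625 = 51201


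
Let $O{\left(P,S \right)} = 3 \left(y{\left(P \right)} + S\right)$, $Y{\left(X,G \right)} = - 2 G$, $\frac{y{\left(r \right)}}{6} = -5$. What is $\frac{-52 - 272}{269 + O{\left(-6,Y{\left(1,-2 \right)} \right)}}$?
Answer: $- \frac{324}{191} \approx -1.6963$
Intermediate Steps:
$y{\left(r \right)} = -30$ ($y{\left(r \right)} = 6 \left(-5\right) = -30$)
$O{\left(P,S \right)} = -90 + 3 S$ ($O{\left(P,S \right)} = 3 \left(-30 + S\right) = -90 + 3 S$)
$\frac{-52 - 272}{269 + O{\left(-6,Y{\left(1,-2 \right)} \right)}} = \frac{-52 - 272}{269 - \left(90 - 3 \left(\left(-2\right) \left(-2\right)\right)\right)} = - \frac{324}{269 + \left(-90 + 3 \cdot 4\right)} = - \frac{324}{269 + \left(-90 + 12\right)} = - \frac{324}{269 - 78} = - \frac{324}{191}$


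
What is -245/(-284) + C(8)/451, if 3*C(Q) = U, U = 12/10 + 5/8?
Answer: 3320033/3842520 ≈ 0.86403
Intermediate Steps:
U = 73/40 (U = 12*(⅒) + 5*(⅛) = 6/5 + 5/8 = 73/40 ≈ 1.8250)
C(Q) = 73/120 (C(Q) = (⅓)*(73/40) = 73/120)
-245/(-284) + C(8)/451 = -245/(-284) + (73/120)/451 = -245*(-1/284) + (73/120)*(1/451) = 245/284 + 73/54120 = 3320033/3842520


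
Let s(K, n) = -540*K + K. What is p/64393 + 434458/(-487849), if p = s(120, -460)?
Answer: -8504303902/4487722951 ≈ -1.8950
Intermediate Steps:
s(K, n) = -539*K
p = -64680 (p = -539*120 = -64680)
p/64393 + 434458/(-487849) = -64680/64393 + 434458/(-487849) = -64680*1/64393 + 434458*(-1/487849) = -9240/9199 - 434458/487849 = -8504303902/4487722951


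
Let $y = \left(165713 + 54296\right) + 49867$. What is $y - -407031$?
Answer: $676907$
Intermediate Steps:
$y = 269876$ ($y = 220009 + 49867 = 269876$)
$y - -407031 = 269876 - -407031 = 269876 + 407031 = 676907$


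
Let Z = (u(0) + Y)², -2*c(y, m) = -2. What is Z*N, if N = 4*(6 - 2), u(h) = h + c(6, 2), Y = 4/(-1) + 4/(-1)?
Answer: 784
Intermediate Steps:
c(y, m) = 1 (c(y, m) = -½*(-2) = 1)
Y = -8 (Y = 4*(-1) + 4*(-1) = -4 - 4 = -8)
u(h) = 1 + h (u(h) = h + 1 = 1 + h)
N = 16 (N = 4*4 = 16)
Z = 49 (Z = ((1 + 0) - 8)² = (1 - 8)² = (-7)² = 49)
Z*N = 49*16 = 784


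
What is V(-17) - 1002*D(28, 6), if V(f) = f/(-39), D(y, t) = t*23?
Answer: -5392747/39 ≈ -1.3828e+5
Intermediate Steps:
D(y, t) = 23*t
V(f) = -f/39 (V(f) = f*(-1/39) = -f/39)
V(-17) - 1002*D(28, 6) = -1/39*(-17) - 23046*6 = 17/39 - 1002*138 = 17/39 - 138276 = -5392747/39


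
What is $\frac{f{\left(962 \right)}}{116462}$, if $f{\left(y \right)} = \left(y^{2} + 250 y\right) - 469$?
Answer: $\frac{1165475}{116462} \approx 10.007$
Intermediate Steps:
$f{\left(y \right)} = -469 + y^{2} + 250 y$
$\frac{f{\left(962 \right)}}{116462} = \frac{-469 + 962^{2} + 250 \cdot 962}{116462} = \left(-469 + 925444 + 240500\right) \frac{1}{116462} = 1165475 \cdot \frac{1}{116462} = \frac{1165475}{116462}$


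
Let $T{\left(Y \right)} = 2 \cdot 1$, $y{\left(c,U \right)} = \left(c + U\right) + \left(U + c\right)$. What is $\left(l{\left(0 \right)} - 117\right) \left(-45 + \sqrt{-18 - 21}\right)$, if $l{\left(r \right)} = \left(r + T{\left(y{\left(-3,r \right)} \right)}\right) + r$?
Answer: $5175 - 115 i \sqrt{39} \approx 5175.0 - 718.17 i$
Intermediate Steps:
$y{\left(c,U \right)} = 2 U + 2 c$ ($y{\left(c,U \right)} = \left(U + c\right) + \left(U + c\right) = 2 U + 2 c$)
$T{\left(Y \right)} = 2$
$l{\left(r \right)} = 2 + 2 r$ ($l{\left(r \right)} = \left(r + 2\right) + r = \left(2 + r\right) + r = 2 + 2 r$)
$\left(l{\left(0 \right)} - 117\right) \left(-45 + \sqrt{-18 - 21}\right) = \left(\left(2 + 2 \cdot 0\right) - 117\right) \left(-45 + \sqrt{-18 - 21}\right) = \left(\left(2 + 0\right) - 117\right) \left(-45 + \sqrt{-39}\right) = \left(2 - 117\right) \left(-45 + i \sqrt{39}\right) = - 115 \left(-45 + i \sqrt{39}\right) = 5175 - 115 i \sqrt{39}$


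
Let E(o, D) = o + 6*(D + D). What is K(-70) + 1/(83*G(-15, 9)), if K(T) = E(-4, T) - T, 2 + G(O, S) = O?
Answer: -1092115/1411 ≈ -774.00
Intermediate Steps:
G(O, S) = -2 + O
E(o, D) = o + 12*D (E(o, D) = o + 6*(2*D) = o + 12*D)
K(T) = -4 + 11*T (K(T) = (-4 + 12*T) - T = -4 + 11*T)
K(-70) + 1/(83*G(-15, 9)) = (-4 + 11*(-70)) + 1/(83*(-2 - 15)) = (-4 - 770) + 1/(83*(-17)) = -774 + 1/(-1411) = -774 - 1/1411 = -1092115/1411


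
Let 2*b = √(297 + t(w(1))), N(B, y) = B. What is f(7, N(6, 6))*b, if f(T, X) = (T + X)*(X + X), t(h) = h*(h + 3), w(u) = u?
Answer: 78*√301 ≈ 1353.3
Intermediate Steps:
t(h) = h*(3 + h)
f(T, X) = 2*X*(T + X) (f(T, X) = (T + X)*(2*X) = 2*X*(T + X))
b = √301/2 (b = √(297 + 1*(3 + 1))/2 = √(297 + 1*4)/2 = √(297 + 4)/2 = √301/2 ≈ 8.6747)
f(7, N(6, 6))*b = (2*6*(7 + 6))*(√301/2) = (2*6*13)*(√301/2) = 156*(√301/2) = 78*√301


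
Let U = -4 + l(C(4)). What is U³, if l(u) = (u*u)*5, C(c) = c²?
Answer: 2077552576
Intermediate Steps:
l(u) = 5*u² (l(u) = u²*5 = 5*u²)
U = 1276 (U = -4 + 5*(4²)² = -4 + 5*16² = -4 + 5*256 = -4 + 1280 = 1276)
U³ = 1276³ = 2077552576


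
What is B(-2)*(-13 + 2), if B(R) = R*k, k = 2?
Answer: 44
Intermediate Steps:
B(R) = 2*R (B(R) = R*2 = 2*R)
B(-2)*(-13 + 2) = (2*(-2))*(-13 + 2) = -4*(-11) = 44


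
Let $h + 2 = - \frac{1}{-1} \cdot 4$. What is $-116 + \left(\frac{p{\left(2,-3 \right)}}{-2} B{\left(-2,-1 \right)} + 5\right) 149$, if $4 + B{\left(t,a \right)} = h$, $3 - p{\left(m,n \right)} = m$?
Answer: $778$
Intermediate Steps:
$p{\left(m,n \right)} = 3 - m$
$h = 2$ ($h = -2 + - \frac{1}{-1} \cdot 4 = -2 + \left(-1\right) \left(-1\right) 4 = -2 + 1 \cdot 4 = -2 + 4 = 2$)
$B{\left(t,a \right)} = -2$ ($B{\left(t,a \right)} = -4 + 2 = -2$)
$-116 + \left(\frac{p{\left(2,-3 \right)}}{-2} B{\left(-2,-1 \right)} + 5\right) 149 = -116 + \left(\frac{3 - 2}{-2} \left(-2\right) + 5\right) 149 = -116 + \left(\left(3 - 2\right) \left(- \frac{1}{2}\right) \left(-2\right) + 5\right) 149 = -116 + \left(1 \left(- \frac{1}{2}\right) \left(-2\right) + 5\right) 149 = -116 + \left(\left(- \frac{1}{2}\right) \left(-2\right) + 5\right) 149 = -116 + \left(1 + 5\right) 149 = -116 + 6 \cdot 149 = -116 + 894 = 778$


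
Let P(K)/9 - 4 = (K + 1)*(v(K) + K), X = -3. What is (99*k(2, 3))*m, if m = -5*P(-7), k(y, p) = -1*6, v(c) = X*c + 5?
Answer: -2940300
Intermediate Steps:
v(c) = 5 - 3*c (v(c) = -3*c + 5 = 5 - 3*c)
k(y, p) = -6
P(K) = 36 + 9*(1 + K)*(5 - 2*K) (P(K) = 36 + 9*((K + 1)*((5 - 3*K) + K)) = 36 + 9*((1 + K)*(5 - 2*K)) = 36 + 9*(1 + K)*(5 - 2*K))
m = 4950 (m = -5*(81 - 18*(-7)**2 + 27*(-7)) = -5*(81 - 18*49 - 189) = -5*(81 - 882 - 189) = -5*(-990) = 4950)
(99*k(2, 3))*m = (99*(-6))*4950 = -594*4950 = -2940300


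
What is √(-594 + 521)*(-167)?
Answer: -167*I*√73 ≈ -1426.8*I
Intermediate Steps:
√(-594 + 521)*(-167) = √(-73)*(-167) = (I*√73)*(-167) = -167*I*√73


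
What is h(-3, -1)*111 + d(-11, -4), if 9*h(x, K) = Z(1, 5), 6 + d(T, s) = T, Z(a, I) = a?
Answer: -14/3 ≈ -4.6667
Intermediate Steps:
d(T, s) = -6 + T
h(x, K) = 1/9 (h(x, K) = (1/9)*1 = 1/9)
h(-3, -1)*111 + d(-11, -4) = (1/9)*111 + (-6 - 11) = 37/3 - 17 = -14/3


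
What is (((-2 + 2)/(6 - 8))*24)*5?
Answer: 0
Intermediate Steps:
(((-2 + 2)/(6 - 8))*24)*5 = ((0/(-2))*24)*5 = ((0*(-½))*24)*5 = (0*24)*5 = 0*5 = 0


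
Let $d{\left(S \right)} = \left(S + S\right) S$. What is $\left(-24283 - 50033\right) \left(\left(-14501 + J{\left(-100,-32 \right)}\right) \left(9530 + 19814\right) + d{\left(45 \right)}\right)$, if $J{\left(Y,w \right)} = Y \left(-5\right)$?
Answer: $30532081604904$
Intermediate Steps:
$d{\left(S \right)} = 2 S^{2}$ ($d{\left(S \right)} = 2 S S = 2 S^{2}$)
$J{\left(Y,w \right)} = - 5 Y$
$\left(-24283 - 50033\right) \left(\left(-14501 + J{\left(-100,-32 \right)}\right) \left(9530 + 19814\right) + d{\left(45 \right)}\right) = \left(-24283 - 50033\right) \left(\left(-14501 - -500\right) \left(9530 + 19814\right) + 2 \cdot 45^{2}\right) = - 74316 \left(\left(-14501 + 500\right) 29344 + 2 \cdot 2025\right) = - 74316 \left(\left(-14001\right) 29344 + 4050\right) = - 74316 \left(-410845344 + 4050\right) = \left(-74316\right) \left(-410841294\right) = 30532081604904$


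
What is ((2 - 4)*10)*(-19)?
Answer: 380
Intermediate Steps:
((2 - 4)*10)*(-19) = -2*10*(-19) = -20*(-19) = 380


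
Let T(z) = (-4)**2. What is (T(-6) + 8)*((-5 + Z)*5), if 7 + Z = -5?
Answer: -2040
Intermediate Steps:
T(z) = 16
Z = -12 (Z = -7 - 5 = -12)
(T(-6) + 8)*((-5 + Z)*5) = (16 + 8)*((-5 - 12)*5) = 24*(-17*5) = 24*(-85) = -2040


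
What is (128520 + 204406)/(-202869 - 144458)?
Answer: -332926/347327 ≈ -0.95854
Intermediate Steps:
(128520 + 204406)/(-202869 - 144458) = 332926/(-347327) = 332926*(-1/347327) = -332926/347327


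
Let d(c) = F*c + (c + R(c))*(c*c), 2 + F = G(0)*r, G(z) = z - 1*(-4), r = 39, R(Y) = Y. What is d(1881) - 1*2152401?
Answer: 13308698955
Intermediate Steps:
G(z) = 4 + z (G(z) = z + 4 = 4 + z)
F = 154 (F = -2 + (4 + 0)*39 = -2 + 4*39 = -2 + 156 = 154)
d(c) = 2*c³ + 154*c (d(c) = 154*c + (c + c)*(c*c) = 154*c + (2*c)*c² = 154*c + 2*c³ = 2*c³ + 154*c)
d(1881) - 1*2152401 = 2*1881*(77 + 1881²) - 1*2152401 = 2*1881*(77 + 3538161) - 2152401 = 2*1881*3538238 - 2152401 = 13310851356 - 2152401 = 13308698955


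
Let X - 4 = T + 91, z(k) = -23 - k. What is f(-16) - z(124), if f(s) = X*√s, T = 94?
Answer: 147 + 756*I ≈ 147.0 + 756.0*I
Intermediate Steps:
X = 189 (X = 4 + (94 + 91) = 4 + 185 = 189)
f(s) = 189*√s
f(-16) - z(124) = 189*√(-16) - (-23 - 1*124) = 189*(4*I) - (-23 - 124) = 756*I - 1*(-147) = 756*I + 147 = 147 + 756*I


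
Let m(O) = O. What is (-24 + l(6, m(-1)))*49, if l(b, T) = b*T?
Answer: -1470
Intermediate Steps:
l(b, T) = T*b
(-24 + l(6, m(-1)))*49 = (-24 - 1*6)*49 = (-24 - 6)*49 = -30*49 = -1470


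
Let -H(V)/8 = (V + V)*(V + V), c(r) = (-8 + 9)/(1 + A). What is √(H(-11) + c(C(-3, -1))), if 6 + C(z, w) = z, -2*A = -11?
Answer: I*√654342/13 ≈ 62.224*I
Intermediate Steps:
A = 11/2 (A = -½*(-11) = 11/2 ≈ 5.5000)
C(z, w) = -6 + z
c(r) = 2/13 (c(r) = (-8 + 9)/(1 + 11/2) = 1/(13/2) = 1*(2/13) = 2/13)
H(V) = -32*V² (H(V) = -8*(V + V)*(V + V) = -8*2*V*2*V = -32*V²)
√(H(-11) + c(C(-3, -1))) = √(-32*(-11)² + 2/13) = √(-32*121 + 2/13) = √(-3872 + 2/13) = √(-50334/13) = I*√654342/13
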